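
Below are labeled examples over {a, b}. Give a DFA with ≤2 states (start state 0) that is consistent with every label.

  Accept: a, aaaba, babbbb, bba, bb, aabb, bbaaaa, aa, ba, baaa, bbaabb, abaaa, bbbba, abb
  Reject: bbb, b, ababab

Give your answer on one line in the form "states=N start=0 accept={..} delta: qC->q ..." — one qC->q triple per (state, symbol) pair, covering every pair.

states=2 start=0 accept={0} delta: 0a->0 0b->1 1a->0 1b->0

Fold the examples into a partial DFA from state 0: repeatedly fix the first undefined (state, symbol) met by the shortest-then-alphabetical prefix, trying targets in increasing order and rejecting any under which an Accept and a Reject string meet in one state with the same remainder; add a state when all current targets are rejected. Accepting states are where Accept strings end.
a: 0a undefined. 0a->0: ok.
b: 0b undefined. 0b->0: no, a/bbb meet in 0. Open state 1: 0b->1.
ba: 1a undefined. 1a->0: ok.
bb: 1b undefined. 1b->0: ok.
All examples now run through 2 states with every (state, symbol) defined. Accept strings end in {0}, Reject strings end in {1}; accept={0}.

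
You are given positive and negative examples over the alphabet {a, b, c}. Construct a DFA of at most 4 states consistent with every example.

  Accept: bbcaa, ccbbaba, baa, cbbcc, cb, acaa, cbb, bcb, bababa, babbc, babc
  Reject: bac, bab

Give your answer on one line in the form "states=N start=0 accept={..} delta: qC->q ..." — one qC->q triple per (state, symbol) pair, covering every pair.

states=4 start=0 accept={0,1,2} delta: 0a->0 0b->1 0c->0 1a->2 1b->0 1c->0 2a->0 2b->3 2c->3 3a->0 3b->0 3c->0

State merging on the prefix tree: take the shortest (then alphabetical) example prefix whose next move is undefined and point that move at state 0, else 1, else 2, ...; a target is out if some Accept/Reject pair would then sit in one state with the same input left (inseparable). If every existing state is out, open a new one.
a: 0a undefined. 0a->0: ok.
b: 0b undefined. 0b->0: no, baa/bab meet in 0. Open state 1: 0b->1.
c: 0c undefined. 0c->0: ok.
ba: 1a undefined. 1a->0: no, baa/bac meet in 0. 1a->1: no, cbb/bab meet in 1 with "b" left. Open state 2: 1a->2.
bb: 1b undefined. 1b->0: ok.
bc: 1c undefined. 1c->0: ok.
baa: 2a undefined. 2a->0: ok.
bab: 2b undefined. 2b->0: no, bbcaa/bab meet in 0. 2b->1: no, cb/bab meet in 1. 2b->2: no, ccbbaba/bab meet in 2. Open state 3: 2b->3.
bac: 2c undefined. 2c->0: no, bbcaa/bac meet in 0. 2c->1: no, cb/bac meet in 1. 2c->2: no, ccbbaba/bac meet in 2. 2c->3: ok.
baba: 3a undefined. 3a->0: ok.
babb: 3b undefined. 3b->0: ok.
babc: 3c undefined. 3c->0: ok.
All examples now run through 4 states with every (state, symbol) defined. Accept strings end in {0,1,2}, Reject strings end in {3}; accept={0,1,2}.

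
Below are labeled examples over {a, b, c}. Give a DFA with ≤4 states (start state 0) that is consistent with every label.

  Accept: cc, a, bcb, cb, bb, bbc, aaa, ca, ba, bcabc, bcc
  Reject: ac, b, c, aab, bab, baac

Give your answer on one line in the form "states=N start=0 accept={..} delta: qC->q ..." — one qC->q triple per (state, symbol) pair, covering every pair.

Fold the examples into a partial DFA from state 0: repeatedly fix the first undefined (state, symbol) met by the shortest-then-alphabetical prefix, trying targets in increasing order and rejecting any under which an Accept and a Reject string meet in one state with the same remainder; add a state when all current targets are rejected. Accepting states are where Accept strings end.
a: 0a undefined. 0a->0: ok.
b: 0b undefined. 0b->0: no, a/b meet in 0. Open state 1: 0b->1.
c: 0c undefined. 0c->0: no, cc/ac meet in 0. 0c->1: ok.
ba: 1a undefined. 1a->0: ok.
bb: 1b undefined. 1b->0: no, bbc/ac meet in 1. 1b->1: no, cb/ac meet in 1. Open state 2: 1b->2.
bc: 1c undefined. 1c->0: no, bcb/ac meet in 1. 1c->1: no, cc/ac meet in 1. 1c->2: ok.
bbc: 2c undefined. 2c->0: ok.
bca: 2a undefined. 2a->0: ok.
bcb: 2b undefined. 2b->0: ok.
All examples now run through 3 states with every (state, symbol) defined. Accept strings end in {0,2}, Reject strings end in {1}; accept={0,2}.

states=3 start=0 accept={0,2} delta: 0a->0 0b->1 0c->1 1a->0 1b->2 1c->2 2a->0 2b->0 2c->0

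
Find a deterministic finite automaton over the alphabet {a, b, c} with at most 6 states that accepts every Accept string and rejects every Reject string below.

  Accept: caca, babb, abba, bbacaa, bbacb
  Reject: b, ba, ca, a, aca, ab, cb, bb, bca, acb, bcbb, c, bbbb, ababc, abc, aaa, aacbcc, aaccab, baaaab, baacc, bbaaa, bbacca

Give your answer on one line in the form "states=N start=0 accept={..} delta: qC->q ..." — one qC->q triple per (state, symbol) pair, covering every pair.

State merging on the prefix tree: take the shortest (then alphabetical) example prefix whose next move is undefined and point that move at state 0, else 1, else 2, ...; a target is out if some Accept/Reject pair would then sit in one state with the same input left (inseparable). If every existing state is out, open a new one.
a: 0a undefined. 0a->0: ok.
b: 0b undefined. 0b->0: no, babb/b meet in 0. Open state 1: 0b->1.
c: 0c undefined. 0c->0: no, caca/ca meet in 0. 0c->1: ok.
ba: 1a undefined. 1a->0: no, caca/ba meet in 0. 1a->1: no, caca/bca meet in 1 with "ca" left. Open state 2: 1a->2.
bb: 1b undefined. 1b->0: no, abba/a meet in 0. 1b->1: no, abba/ba meet in 2. 1b->2: no, babb/bbbb meet in 2 with "bb" left. Open state 3: 1b->3.
bc: 1c undefined. 1c->0: ok.
baa: 2a undefined. 2a->0: ok.
bab: 2b undefined. 2b->0: no, babb/b meet in 1. 2b->1: no, babb/cb meet in 3. 2b->2: no, babb/ba meet in 2. 2b->3: ok.
bba: 3a undefined. 3a->0: no, abba/a meet in 0. 3a->1: no, abba/b meet in 1. 3a->2: no, abba/ba meet in 2. 3a->3: no, abba/cb meet in 3. Open state 4: 3a->4.
bbb: 3b undefined. 3b->0: no, babb/a meet in 0. 3b->1: no, babb/b meet in 1. 3b->2: no, babb/ba meet in 2. 3b->3: no, babb/cb meet in 3. 3b->4: ok.
cac: 2c undefined. 2c->0: no, caca/a meet in 0. 2c->1: no, caca/ba meet in 2. 2c->2: no, caca/a meet in 0. 2c->3: ok.
bbaa: 4a undefined. 4a->0: ok.
bbac: 4c undefined. 4c->0: no, bbacaa/a meet in 0. 4c->1: no, bbacaa/a meet in 0. 4c->2: no, caca/bbacca meet in 4. 4c->3: no, bbacaa/a meet in 0. 4c->4: no, bbacaa/a meet in 0. Open state 5: 4c->5.
bbbb: 4b undefined. 4b->0: ok.
aacbc: 3c undefined. 3c->0: ok.
bbaca: 5a undefined. 5a->0: no, bbacaa/a meet in 0. 5a->1: no, bbacaa/ba meet in 2. 5a->2: no, bbacaa/a meet in 0. 5a->3: ok.
bbacb: 5b undefined. 5b->0: no, bbacb/a meet in 0. 5b->1: no, bbacb/b meet in 1. 5b->2: no, bbacb/ba meet in 2. 5b->3: no, bbacb/cb meet in 3. 5b->4: ok.
bbacc: 5c undefined. 5c->0: ok.
All examples now run through 6 states with every (state, symbol) defined. Accept strings end in {4}, Reject strings end in {0,1,2,3}; accept={4}.

states=6 start=0 accept={4} delta: 0a->0 0b->1 0c->1 1a->2 1b->3 1c->0 2a->0 2b->3 2c->3 3a->4 3b->4 3c->0 4a->0 4b->0 4c->5 5a->3 5b->4 5c->0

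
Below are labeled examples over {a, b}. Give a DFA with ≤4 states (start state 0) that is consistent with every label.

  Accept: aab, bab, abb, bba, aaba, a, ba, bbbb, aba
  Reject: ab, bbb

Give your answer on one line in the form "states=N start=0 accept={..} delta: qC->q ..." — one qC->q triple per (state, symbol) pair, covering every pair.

Grow the machine one transition at a time. Run the examples from 0; the earliest place one falls off (shortest prefix, ties alphabetical) gets sent to the lowest-numbered state that keeps every Accept/Reject pair distinguishable — a pair clashes when both reach the same state with identical unread suffix — and to a fresh state only if none does.
a: 0a undefined. 0a->0: no, aab/ab meet in 0 with "b" left. Open state 1: 0a->1.
b: 0b undefined. 0b->0: no, bab/ab meet in 1 with "b" left. 0b->1: no, abb/bbb meet in 1 with "bb" left. Open state 2: 0b->2.
aa: 1a undefined. 1a->0: ok.
ab: 1b undefined. 1b->0: ok.
ba: 2a undefined. 2a->0: no, aaba/ab meet in 0. 2a->1: no, bab/ab meet in 0. 2a->2: ok.
bb: 2b undefined. 2b->0: no, aab/bbb meet in 2. 2b->1: no, bba/ab meet in 0. 2b->2: no, aab/bbb meet in 2. Open state 3: 2b->3.
bba: 3a undefined. 3a->0: no, bba/ab meet in 0. 3a->1: ok.
bbb: 3b undefined. 3b->0: ok.
All examples now run through 4 states with every (state, symbol) defined. Accept strings end in {1,2,3}, Reject strings end in {0}; accept={1,2,3}.

states=4 start=0 accept={1,2,3} delta: 0a->1 0b->2 1a->0 1b->0 2a->2 2b->3 3a->1 3b->0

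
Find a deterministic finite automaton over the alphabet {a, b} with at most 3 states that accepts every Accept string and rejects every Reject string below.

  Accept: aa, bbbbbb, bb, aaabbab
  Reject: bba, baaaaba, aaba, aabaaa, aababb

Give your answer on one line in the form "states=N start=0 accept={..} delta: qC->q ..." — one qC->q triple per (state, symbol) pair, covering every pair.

State merging on the prefix tree: take the shortest (then alphabetical) example prefix whose next move is undefined and point that move at state 0, else 1, else 2, ...; a target is out if some Accept/Reject pair would then sit in one state with the same input left (inseparable). If every existing state is out, open a new one.
a: 0a undefined. 0a->0: ok.
b: 0b undefined. 0b->0: no, aa/bba meet in 0. Open state 1: 0b->1.
ba: 1a undefined. 1a->0: no, aa/baaaaba meet in 0. 1a->1: ok.
bb: 1b undefined. 1b->0: no, aa/bba meet in 0. 1b->1: no, bbbbbb/bba meet in 1. Open state 2: 1b->2.
bba: 2a undefined. 2a->0: no, aa/bba meet in 0. 2a->1: ok.
bbb: 2b undefined. 2b->0: no, aa/aababb meet in 0. 2b->1: ok.
All examples now run through 3 states with every (state, symbol) defined. Accept strings end in {0,2}, Reject strings end in {1}; accept={0,2}.

states=3 start=0 accept={0,2} delta: 0a->0 0b->1 1a->1 1b->2 2a->1 2b->1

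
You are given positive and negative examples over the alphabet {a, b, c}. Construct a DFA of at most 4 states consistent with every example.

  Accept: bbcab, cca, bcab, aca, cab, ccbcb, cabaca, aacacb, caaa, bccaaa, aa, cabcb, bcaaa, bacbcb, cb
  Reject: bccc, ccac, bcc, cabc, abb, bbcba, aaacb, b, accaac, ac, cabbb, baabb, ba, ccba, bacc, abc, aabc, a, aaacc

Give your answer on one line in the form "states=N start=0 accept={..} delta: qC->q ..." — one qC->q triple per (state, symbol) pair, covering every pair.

Fold the examples into a partial DFA from state 0: repeatedly fix the first undefined (state, symbol) met by the shortest-then-alphabetical prefix, trying targets in increasing order and rejecting any under which an Accept and a Reject string meet in one state with the same remainder; add a state when all current targets are rejected. Accepting states are where Accept strings end.
a: 0a undefined. 0a->0: no, aa/a meet in 0. Open state 1: 0a->1.
b: 0b undefined. 0b->0: ok.
c: 0c undefined. 0c->0: no, cca/bbcba meet in 1. 0c->1: ok.
aa: 1a undefined. 1a->0: no, bbcab/b meet in 0. 1a->1: no, caaa/ba meet in 1. Open state 2: 1a->2.
ab: 1b undefined. 1b->0: no, cb/abb meet in 0. 1b->1: no, aa/bbcba meet in 2. 1b->2: no, bbcab/abb meet in 2 with "b" left. Open state 3: 1b->3.
ac: 1c undefined. 1c->0: no, cca/bccc meet in 1. 1c->1: ok.
aaa: 2a undefined. 2a->0: no, caaa/bccc meet in 1. 2a->1: no, cb/aaacb meet in 3. 2a->2: ok.
aab: 2b undefined. 2b->0: no, bbcab/b meet in 0. 2b->1: no, bbcab/bccc meet in 1. 2b->2: no, bbcab/cabbb meet in 2. 2b->3: ok.
aac: 2c undefined. 2c->0: ok.
abb: 3b undefined. 3b->0: ok.
abc: 3c undefined. 3c->0: no, ccbcb/ccac meet in 0. 3c->1: ok.
caba: 3a undefined. 3a->0: ok.
All examples now run through 4 states with every (state, symbol) defined. Accept strings end in {2,3}, Reject strings end in {0,1}; accept={2,3}.

states=4 start=0 accept={2,3} delta: 0a->1 0b->0 0c->1 1a->2 1b->3 1c->1 2a->2 2b->3 2c->0 3a->0 3b->0 3c->1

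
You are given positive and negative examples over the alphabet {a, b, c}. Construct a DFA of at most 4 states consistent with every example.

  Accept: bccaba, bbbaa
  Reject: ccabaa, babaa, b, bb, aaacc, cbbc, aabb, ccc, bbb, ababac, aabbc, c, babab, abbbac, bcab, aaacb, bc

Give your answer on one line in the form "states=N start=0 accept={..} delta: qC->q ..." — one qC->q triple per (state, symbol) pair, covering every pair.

Fold the examples into a partial DFA from state 0: repeatedly fix the first undefined (state, symbol) met by the shortest-then-alphabetical prefix, trying targets in increasing order and rejecting any under which an Accept and a Reject string meet in one state with the same remainder; add a state when all current targets are rejected. Accepting states are where Accept strings end.
a: 0a undefined. 0a->0: ok.
b: 0b undefined. 0b->0: no, bbbaa/babaa meet in 0. Open state 1: 0b->1.
c: 0c undefined. 0c->0: ok.
ba: 1a undefined. 1a->0: ok.
bb: 1b undefined. 1b->0: no, bbbaa/ccabaa meet in 0. 1b->1: no, bbbaa/ccabaa meet in 0. Open state 2: 1b->2.
bc: 1c undefined. 1c->0: no, bccaba/ccabaa meet in 0. 1c->1: no, bccaba/ccabaa meet in 0. 1c->2: ok.
bbb: 2b undefined. 2b->0: no, bbbaa/ccabaa meet in 0. 2b->1: no, bbbaa/ccabaa meet in 0. 2b->2: ok.
bca: 2a undefined. 2a->0: no, bbbaa/ccabaa meet in 0. 2a->1: no, bbbaa/ccabaa meet in 0. 2a->2: no, bbbaa/bb meet in 2. Open state 3: 2a->3.
bcc: 2c undefined. 2c->0: no, bccaba/ccabaa meet in 0. 2c->1: no, bccaba/ccabaa meet in 0. 2c->2: ok.
bcab: 3b undefined. 3b->0: no, bccaba/ccabaa meet in 0. 3b->1: no, bccaba/ccabaa meet in 0. 3b->2: ok.
bbbaa: 3a undefined. 3a->0: no, bbbaa/ccabaa meet in 0. 3a->1: no, bbbaa/b meet in 1. 3a->2: no, bbbaa/bb meet in 2. 3a->3: ok.
abbbac: 3c undefined. 3c->0: ok.
All examples now run through 4 states with every (state, symbol) defined. Accept strings end in {3}, Reject strings end in {0,1,2}; accept={3}.

states=4 start=0 accept={3} delta: 0a->0 0b->1 0c->0 1a->0 1b->2 1c->2 2a->3 2b->2 2c->2 3a->3 3b->2 3c->0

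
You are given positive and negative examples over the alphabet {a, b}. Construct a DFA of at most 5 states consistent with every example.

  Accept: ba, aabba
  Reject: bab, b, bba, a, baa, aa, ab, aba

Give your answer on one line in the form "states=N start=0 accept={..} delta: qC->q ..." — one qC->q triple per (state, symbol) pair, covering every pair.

states=4 start=0 accept={3} delta: 0a->1 0b->2 1a->1 1b->0 2a->3 2b->0 3a->0 3b->0

Fold the examples into a partial DFA from state 0: repeatedly fix the first undefined (state, symbol) met by the shortest-then-alphabetical prefix, trying targets in increasing order and rejecting any under which an Accept and a Reject string meet in one state with the same remainder; add a state when all current targets are rejected. Accepting states are where Accept strings end.
a: 0a undefined. 0a->0: no, ba/aba meet in 0 with "ba" left. Open state 1: 0a->1.
b: 0b undefined. 0b->0: no, ba/bba meet in 1. 0b->1: no, ba/aa meet in 1 with "a" left. Open state 2: 0b->2.
aa: 1a undefined. 1a->0: no, aabba/bba meet in 2 with "ba" left. 1a->1: ok.
ab: 1b undefined. 1b->0: ok.
ba: 2a undefined. 2a->0: no, ba/ab meet in 0. 2a->1: no, ba/a meet in 1. 2a->2: no, ba/b meet in 2. Open state 3: 2a->3.
bb: 2b undefined. 2b->0: ok.
baa: 3a undefined. 3a->0: ok.
bab: 3b undefined. 3b->0: ok.
All examples now run through 4 states with every (state, symbol) defined. Accept strings end in {3}, Reject strings end in {0,1,2}; accept={3}.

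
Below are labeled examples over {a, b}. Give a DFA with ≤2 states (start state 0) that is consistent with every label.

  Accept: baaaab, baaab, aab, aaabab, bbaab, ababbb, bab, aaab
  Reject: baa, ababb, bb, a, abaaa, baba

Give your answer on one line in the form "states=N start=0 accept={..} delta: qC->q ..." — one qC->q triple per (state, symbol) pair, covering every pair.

states=2 start=0 accept={1} delta: 0a->0 0b->1 1a->0 1b->0

Grow the machine one transition at a time. Run the examples from 0; the earliest place one falls off (shortest prefix, ties alphabetical) gets sent to the lowest-numbered state that keeps every Accept/Reject pair distinguishable — a pair clashes when both reach the same state with identical unread suffix — and to a fresh state only if none does.
a: 0a undefined. 0a->0: ok.
b: 0b undefined. 0b->0: no, baaaab/baa meet in 0. Open state 1: 0b->1.
ba: 1a undefined. 1a->0: ok.
bb: 1b undefined. 1b->0: ok.
All examples now run through 2 states with every (state, symbol) defined. Accept strings end in {1}, Reject strings end in {0}; accept={1}.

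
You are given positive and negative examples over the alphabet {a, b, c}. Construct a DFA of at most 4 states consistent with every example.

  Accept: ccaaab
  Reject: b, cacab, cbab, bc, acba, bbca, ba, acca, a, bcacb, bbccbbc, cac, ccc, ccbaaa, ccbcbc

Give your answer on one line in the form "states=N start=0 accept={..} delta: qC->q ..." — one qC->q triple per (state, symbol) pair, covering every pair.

states=4 start=0 accept={3} delta: 0a->0 0b->0 0c->1 1a->0 1b->0 1c->2 2a->2 2b->3 2c->0 3a->0 3b->0 3c->0

Fold the examples into a partial DFA from state 0: repeatedly fix the first undefined (state, symbol) met by the shortest-then-alphabetical prefix, trying targets in increasing order and rejecting any under which an Accept and a Reject string meet in one state with the same remainder; add a state when all current targets are rejected. Accepting states are where Accept strings end.
a: 0a undefined. 0a->0: ok.
b: 0b undefined. 0b->0: ok.
c: 0c undefined. 0c->0: no, ccaaab/b meet in 0. Open state 1: 0c->1.
ca: 1a undefined. 1a->0: ok.
cb: 1b undefined. 1b->0: ok.
cc: 1c undefined. 1c->0: no, ccaaab/b meet in 0. 1c->1: no, ccaaab/b meet in 0. Open state 2: 1c->2.
cca: 2a undefined. 2a->0: no, ccaaab/b meet in 0. 2a->1: no, ccaaab/b meet in 0. 2a->2: ok.
ccb: 2b undefined. 2b->0: no, ccaaab/b meet in 0. 2b->1: no, ccaaab/bc meet in 1. 2b->2: no, ccaaab/acca meet in 2. Open state 3: 2b->3.
ccc: 2c undefined. 2c->0: ok.
ccba: 3a undefined. 3a->0: ok.
ccbc: 3c undefined. 3c->0: ok.
bbccbb: 3b undefined. 3b->0: ok.
All examples now run through 4 states with every (state, symbol) defined. Accept strings end in {3}, Reject strings end in {0,1,2}; accept={3}.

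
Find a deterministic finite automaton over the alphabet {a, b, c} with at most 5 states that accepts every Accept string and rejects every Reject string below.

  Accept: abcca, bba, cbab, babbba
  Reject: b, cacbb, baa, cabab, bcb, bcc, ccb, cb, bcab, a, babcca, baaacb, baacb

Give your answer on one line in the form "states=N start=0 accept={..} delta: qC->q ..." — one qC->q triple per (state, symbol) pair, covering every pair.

State merging on the prefix tree: take the shortest (then alphabetical) example prefix whose next move is undefined and point that move at state 0, else 1, else 2, ...; a target is out if some Accept/Reject pair would then sit in one state with the same input left (inseparable). If every existing state is out, open a new one.
a: 0a undefined. 0a->0: ok.
b: 0b undefined. 0b->0: no, abcca/babcca meet in 0 with "cca" left. Open state 1: 0b->1.
c: 0c undefined. 0c->0: no, cbab/cabab meet in 1 with "ab" left. 0c->1: ok.
ba: 1a undefined. 1a->0: no, abcca/babcca meet in 1 with "cca" left. 1a->1: no, cbab/cabab meet in 1 with "bab" left. Open state 2: 1a->2.
bb: 1b undefined. 1b->0: no, bba/cb meet in 0. 1b->1: ok.
bc: 1c undefined. 1c->0: ok.
baa: 2a undefined. 2a->0: ok.
bab: 2b undefined. 2b->0: no, cbab/baa meet in 0. 2b->1: no, abcca/babcca meet in 2. 2b->2: no, babbba/baa meet in 0. Open state 3: 2b->3.
cac: 2c undefined. 2c->0: ok.
babb: 3b undefined. 3b->0: ok.
babc: 3c undefined. 3c->0: no, abcca/babcca meet in 2. 3c->1: ok.
caba: 3a undefined. 3a->0: ok.
All examples now run through 4 states with every (state, symbol) defined. Accept strings end in {2,3}, Reject strings end in {0,1}; accept={2,3}.

states=4 start=0 accept={2,3} delta: 0a->0 0b->1 0c->1 1a->2 1b->1 1c->0 2a->0 2b->3 2c->0 3a->0 3b->0 3c->1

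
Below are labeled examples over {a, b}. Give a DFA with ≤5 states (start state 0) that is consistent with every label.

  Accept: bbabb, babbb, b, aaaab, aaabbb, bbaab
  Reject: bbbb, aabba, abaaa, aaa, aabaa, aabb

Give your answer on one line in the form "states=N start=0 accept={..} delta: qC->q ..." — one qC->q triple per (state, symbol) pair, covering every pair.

State merging on the prefix tree: take the shortest (then alphabetical) example prefix whose next move is undefined and point that move at state 0, else 1, else 2, ...; a target is out if some Accept/Reject pair would then sit in one state with the same input left (inseparable). If every existing state is out, open a new one.
a: 0a undefined. 0a->0: ok.
b: 0b undefined. 0b->0: no, bbabb/bbbb meet in 0. Open state 1: 0b->1.
ba: 1a undefined. 1a->0: ok.
bb: 1b undefined. 1b->0: no, bbabb/bbbb meet in 0. 1b->1: no, bbabb/bbbb meet in 1. Open state 2: 1b->2.
bba: 2a undefined. 2a->0: no, bbabb/aabb meet in 2. 2a->1: no, b/aabba meet in 1. 2a->2: no, bbabb/bbbb meet in 2 with "bb" left. Open state 3: 2a->3.
bbb: 2b undefined. 2b->0: no, babbb/abaaa meet in 0. 2b->1: ok.
bbaa: 3a undefined. 3a->0: ok.
bbab: 3b undefined. 3b->0: ok.
All examples now run through 4 states with every (state, symbol) defined. Accept strings end in {1}, Reject strings end in {0,2,3}; accept={1}.

states=4 start=0 accept={1} delta: 0a->0 0b->1 1a->0 1b->2 2a->3 2b->1 3a->0 3b->0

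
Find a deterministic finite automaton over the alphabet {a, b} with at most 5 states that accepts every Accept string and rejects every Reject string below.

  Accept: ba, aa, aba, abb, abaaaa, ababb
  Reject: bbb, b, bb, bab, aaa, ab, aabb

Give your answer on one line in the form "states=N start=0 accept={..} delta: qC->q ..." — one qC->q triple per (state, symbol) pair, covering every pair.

states=4 start=0 accept={1,2} delta: 0a->1 0b->0 1a->2 1b->3 2a->0 2b->0 3a->1 3b->1

Grow the machine one transition at a time. Run the examples from 0; the earliest place one falls off (shortest prefix, ties alphabetical) gets sent to the lowest-numbered state that keeps every Accept/Reject pair distinguishable — a pair clashes when both reach the same state with identical unread suffix — and to a fresh state only if none does.
a: 0a undefined. 0a->0: no, aa/aaa meet in 0. Open state 1: 0a->1.
b: 0b undefined. 0b->0: ok.
aa: 1a undefined. 1a->0: no, ba/aaa meet in 1. 1a->1: no, ba/aaa meet in 1. Open state 2: 1a->2.
ab: 1b undefined. 1b->0: no, abb/bbb meet in 0. 1b->1: no, ba/bab meet in 1. 1b->2: no, aa/bab meet in 2. Open state 3: 1b->3.
aaa: 2a undefined. 2a->0: ok.
aab: 2b undefined. 2b->0: ok.
aba: 3a undefined. 3a->0: no, aba/bbb meet in 0. 3a->1: ok.
abb: 3b undefined. 3b->0: no, abb/bbb meet in 0. 3b->1: ok.
All examples now run through 4 states with every (state, symbol) defined. Accept strings end in {1,2}, Reject strings end in {0,3}; accept={1,2}.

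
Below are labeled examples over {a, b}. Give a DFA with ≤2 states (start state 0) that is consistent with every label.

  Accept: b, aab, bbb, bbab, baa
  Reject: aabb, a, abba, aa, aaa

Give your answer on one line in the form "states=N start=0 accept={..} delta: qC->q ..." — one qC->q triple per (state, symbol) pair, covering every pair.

State merging on the prefix tree: take the shortest (then alphabetical) example prefix whose next move is undefined and point that move at state 0, else 1, else 2, ...; a target is out if some Accept/Reject pair would then sit in one state with the same input left (inseparable). If every existing state is out, open a new one.
a: 0a undefined. 0a->0: ok.
b: 0b undefined. 0b->0: no, b/aabb meet in 0. Open state 1: 0b->1.
ba: 1a undefined. 1a->0: no, baa/a meet in 0. 1a->1: ok.
bb: 1b undefined. 1b->0: ok.
All examples now run through 2 states with every (state, symbol) defined. Accept strings end in {1}, Reject strings end in {0}; accept={1}.

states=2 start=0 accept={1} delta: 0a->0 0b->1 1a->1 1b->0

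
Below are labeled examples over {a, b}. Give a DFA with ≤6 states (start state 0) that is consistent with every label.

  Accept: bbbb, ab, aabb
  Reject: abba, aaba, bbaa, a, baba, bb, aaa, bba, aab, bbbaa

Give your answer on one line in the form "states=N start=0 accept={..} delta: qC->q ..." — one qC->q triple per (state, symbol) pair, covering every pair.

states=5 start=0 accept={0,4} delta: 0a->1 0b->2 1a->2 1b->0 2a->1 2b->3 3a->1 3b->4 4a->0 4b->0

State merging on the prefix tree: take the shortest (then alphabetical) example prefix whose next move is undefined and point that move at state 0, else 1, else 2, ...; a target is out if some Accept/Reject pair would then sit in one state with the same input left (inseparable). If every existing state is out, open a new one.
a: 0a undefined. 0a->0: no, ab/aab meet in 0 with "b" left. Open state 1: 0a->1.
b: 0b undefined. 0b->0: no, bbbb/bb meet in 0. 0b->1: no, ab/bb meet in 1 with "b" left. Open state 2: 0b->2.
aa: 1a undefined. 1a->0: no, aabb/bb meet in 2 with "b" left. 1a->1: no, ab/aab meet in 1 with "b" left. 1a->2: ok.
ab: 1b undefined. 1b->0: ok.
ba: 2a undefined. 2a->0: no, ab/abba meet in 0. 2a->1: ok.
bb: 2b undefined. 2b->0: no, bbbb/bb meet in 0. 2b->1: no, bbbb/aaba meet in 2. 2b->2: no, bbbb/bbaa meet in 2. Open state 3: 2b->3.
bba: 3a undefined. 3a->0: no, ab/aaba meet in 0. 3a->1: ok.
bbb: 3b undefined. 3b->0: no, bbbb/bbaa meet in 2. 3b->1: no, aabb/abba meet in 1. 3b->2: no, bbbb/bb meet in 3. 3b->3: no, bbbb/bb meet in 3. Open state 4: 3b->4.
bbba: 4a undefined. 4a->0: ok.
bbbb: 4b undefined. 4b->0: ok.
All examples now run through 5 states with every (state, symbol) defined. Accept strings end in {0,4}, Reject strings end in {1,2,3}; accept={0,4}.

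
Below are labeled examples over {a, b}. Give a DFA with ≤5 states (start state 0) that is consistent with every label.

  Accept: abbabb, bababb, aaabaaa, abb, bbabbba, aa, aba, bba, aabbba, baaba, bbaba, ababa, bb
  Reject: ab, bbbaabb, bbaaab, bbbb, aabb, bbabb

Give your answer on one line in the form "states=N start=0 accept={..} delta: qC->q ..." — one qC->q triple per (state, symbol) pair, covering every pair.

Grow the machine one transition at a time. Run the examples from 0; the earliest place one falls off (shortest prefix, ties alphabetical) gets sent to the lowest-numbered state that keeps every Accept/Reject pair distinguishable — a pair clashes when both reach the same state with identical unread suffix — and to a fresh state only if none does.
a: 0a undefined. 0a->0: no, abbabb/bbabb meet in 0 with "bbabb" left. Open state 1: 0a->1.
b: 0b undefined. 0b->0: no, abb/bbabb meet in 1 with "bb" left. 0b->1: no, bb/ab meet in 1 with "b" left. Open state 2: 0b->2.
aa: 1a undefined. 1a->0: no, bb/aabb meet in 2 with "b" left. 1a->1: no, abb/aabb meet in 1 with "bb" left. 1a->2: ok.
ab: 1b undefined. 1b->0: ok.
ba: 2a undefined. 2a->0: ok.
bb: 2b undefined. 2b->0: no, abbabb/ab meet in 0. 2b->1: no, aaabaaa/bbbb meet in 2. 2b->2: no, abbabb/bbbaabb meet in 2. Open state 3: 2b->3.
bba: 3a undefined. 3a->0: no, abbabb/bbaaab meet in 3. 3a->1: no, aaabaaa/bbaaab meet in 2. 3a->2: ok.
bbb: 3b undefined. 3b->0: no, aaabaaa/bbbb meet in 2. 3b->1: no, abbabb/bbbaabb meet in 3. 3b->2: no, abbabb/bbbb meet in 3. 3b->3: no, abbabb/bbbaabb meet in 3. Open state 4: 3b->4.
bbba: 4a undefined. 4a->0: no, aaabaaa/bbbaabb meet in 2. 4a->1: ok.
bbbb: 4b undefined. 4b->0: ok.
All examples now run through 5 states with every (state, symbol) defined. Accept strings end in {1,2,3}, Reject strings end in {0,4}; accept={1,2,3}.

states=5 start=0 accept={1,2,3} delta: 0a->1 0b->2 1a->2 1b->0 2a->0 2b->3 3a->2 3b->4 4a->1 4b->0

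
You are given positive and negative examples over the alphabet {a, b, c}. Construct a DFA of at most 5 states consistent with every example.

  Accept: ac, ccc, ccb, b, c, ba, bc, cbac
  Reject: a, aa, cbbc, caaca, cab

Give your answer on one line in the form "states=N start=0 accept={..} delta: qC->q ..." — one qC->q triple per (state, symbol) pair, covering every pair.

states=4 start=0 accept={1,2} delta: 0a->0 0b->1 0c->1 1a->1 1b->3 1c->2 2a->0 2b->1 2c->1 3a->0 3b->3 3c->0

Grow the machine one transition at a time. Run the examples from 0; the earliest place one falls off (shortest prefix, ties alphabetical) gets sent to the lowest-numbered state that keeps every Accept/Reject pair distinguishable — a pair clashes when both reach the same state with identical unread suffix — and to a fresh state only if none does.
a: 0a undefined. 0a->0: ok.
b: 0b undefined. 0b->0: no, b/a meet in 0. Open state 1: 0b->1.
c: 0c undefined. 0c->0: no, ac/a meet in 0. 0c->1: ok.
ba: 1a undefined. 1a->0: no, ac/cab meet in 1. 1a->1: ok.
bc: 1c undefined. 1c->0: no, bc/a meet in 0. 1c->1: no, ac/caaca meet in 1. Open state 2: 1c->2.
cb: 1b undefined. 1b->0: no, bc/cbbc meet in 2. 1b->1: no, ac/cab meet in 1. 1b->2: no, bc/cab meet in 2. Open state 3: 1b->3.
cba: 3a undefined. 3a->0: ok.
cbb: 3b undefined. 3b->0: no, ac/cbbc meet in 1. 3b->1: no, bc/cbbc meet in 2. 3b->2: no, ccc/cbbc meet in 2 with "c" left. 3b->3: ok.
ccb: 2b undefined. 2b->0: no, ccb/a meet in 0. 2b->1: ok.
ccc: 2c undefined. 2c->0: no, ccc/a meet in 0. 2c->1: ok.
cbbc: 3c undefined. 3c->0: ok.
caaca: 2a undefined. 2a->0: ok.
All examples now run through 4 states with every (state, symbol) defined. Accept strings end in {1,2}, Reject strings end in {0,3}; accept={1,2}.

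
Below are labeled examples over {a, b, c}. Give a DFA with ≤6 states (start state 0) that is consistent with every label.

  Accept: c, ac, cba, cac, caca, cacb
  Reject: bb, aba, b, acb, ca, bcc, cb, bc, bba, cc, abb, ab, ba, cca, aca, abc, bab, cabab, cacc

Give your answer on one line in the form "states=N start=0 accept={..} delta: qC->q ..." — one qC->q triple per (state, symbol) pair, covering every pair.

states=5 start=0 accept={2,4} delta: 0a->0 0b->1 0c->2 1a->0 1b->0 1c->1 2a->3 2b->3 2c->0 3a->2 3b->0 3c->4 4a->2 4b->2 4c->0

Fold the examples into a partial DFA from state 0: repeatedly fix the first undefined (state, symbol) met by the shortest-then-alphabetical prefix, trying targets in increasing order and rejecting any under which an Accept and a Reject string meet in one state with the same remainder; add a state when all current targets are rejected. Accepting states are where Accept strings end.
a: 0a undefined. 0a->0: ok.
b: 0b undefined. 0b->0: no, c/bc meet in 0 with "c" left. Open state 1: 0b->1.
c: 0c undefined. 0c->0: no, c/ca meet in 0. 0c->1: no, c/b meet in 1. Open state 2: 0c->2.
ba: 1a undefined. 1a->0: ok.
bb: 1b undefined. 1b->0: ok.
bc: 1c undefined. 1c->0: no, c/bcc meet in 2. 1c->1: ok.
ca: 2a undefined. 2a->0: no, caca/bb meet in 0. 2a->1: no, cac/b meet in 1. 2a->2: no, c/ca meet in 2. Open state 3: 2a->3.
cb: 2b undefined. 2b->0: no, cba/bb meet in 0. 2b->1: no, cba/bb meet in 0. 2b->2: no, c/acb meet in 2. 2b->3: ok.
cc: 2c undefined. 2c->0: ok.
cab: 3b undefined. 3b->0: ok.
cac: 3c undefined. 3c->0: no, c/cacc meet in 2. 3c->1: no, cac/b meet in 1. 3c->2: no, caca/acb meet in 3. 3c->3: no, cac/acb meet in 3. Open state 4: 3c->4.
cba: 3a undefined. 3a->0: no, cba/bb meet in 0. 3a->1: no, cba/b meet in 1. 3a->2: ok.
caca: 4a undefined. 4a->0: no, caca/bb meet in 0. 4a->1: no, caca/b meet in 1. 4a->2: ok.
cacb: 4b undefined. 4b->0: no, cacb/bb meet in 0. 4b->1: no, cacb/b meet in 1. 4b->2: ok.
cacc: 4c undefined. 4c->0: ok.
All examples now run through 5 states with every (state, symbol) defined. Accept strings end in {2,4}, Reject strings end in {0,1,3}; accept={2,4}.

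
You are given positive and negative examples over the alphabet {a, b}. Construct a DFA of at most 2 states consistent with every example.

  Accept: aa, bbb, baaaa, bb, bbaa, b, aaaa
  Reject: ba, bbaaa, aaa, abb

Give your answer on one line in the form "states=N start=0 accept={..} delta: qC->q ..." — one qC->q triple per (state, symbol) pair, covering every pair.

states=2 start=0 accept={0} delta: 0a->1 0b->0 1a->0 1b->1

State merging on the prefix tree: take the shortest (then alphabetical) example prefix whose next move is undefined and point that move at state 0, else 1, else 2, ...; a target is out if some Accept/Reject pair would then sit in one state with the same input left (inseparable). If every existing state is out, open a new one.
a: 0a undefined. 0a->0: no, aa/aaa meet in 0. Open state 1: 0a->1.
b: 0b undefined. 0b->0: ok.
aa: 1a undefined. 1a->0: ok.
ab: 1b undefined. 1b->0: no, aa/abb meet in 0. 1b->1: ok.
All examples now run through 2 states with every (state, symbol) defined. Accept strings end in {0}, Reject strings end in {1}; accept={0}.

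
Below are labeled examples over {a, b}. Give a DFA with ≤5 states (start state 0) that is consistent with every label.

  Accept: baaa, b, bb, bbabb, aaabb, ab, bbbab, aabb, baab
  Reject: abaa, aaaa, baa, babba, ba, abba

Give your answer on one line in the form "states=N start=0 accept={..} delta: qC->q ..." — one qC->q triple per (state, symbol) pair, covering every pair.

Grow the machine one transition at a time. Run the examples from 0; the earliest place one falls off (shortest prefix, ties alphabetical) gets sent to the lowest-numbered state that keeps every Accept/Reject pair distinguishable — a pair clashes when both reach the same state with identical unread suffix — and to a fresh state only if none does.
a: 0a undefined. 0a->0: ok.
b: 0b undefined. 0b->0: no, baaa/abaa meet in 0. Open state 1: 0b->1.
ba: 1a undefined. 1a->0: no, baaa/abaa meet in 0. 1a->1: no, baaa/abaa meet in 1. Open state 2: 1a->2.
bb: 1b undefined. 1b->0: no, bb/aaaa meet in 0. 1b->1: ok.
baa: 2a undefined. 2a->0: no, baaa/abaa meet in 0. 2a->1: no, baaa/ba meet in 2. 2a->2: no, baaa/abaa meet in 2. Open state 3: 2a->3.
bab: 2b undefined. 2b->0: no, bbbab/aaaa meet in 0. 2b->1: ok.
baaa: 3a undefined. 3a->0: no, baaa/aaaa meet in 0. 3a->1: ok.
baab: 3b undefined. 3b->0: no, baab/aaaa meet in 0. 3b->1: ok.
All examples now run through 4 states with every (state, symbol) defined. Accept strings end in {1}, Reject strings end in {0,2,3}; accept={1}.

states=4 start=0 accept={1} delta: 0a->0 0b->1 1a->2 1b->1 2a->3 2b->1 3a->1 3b->1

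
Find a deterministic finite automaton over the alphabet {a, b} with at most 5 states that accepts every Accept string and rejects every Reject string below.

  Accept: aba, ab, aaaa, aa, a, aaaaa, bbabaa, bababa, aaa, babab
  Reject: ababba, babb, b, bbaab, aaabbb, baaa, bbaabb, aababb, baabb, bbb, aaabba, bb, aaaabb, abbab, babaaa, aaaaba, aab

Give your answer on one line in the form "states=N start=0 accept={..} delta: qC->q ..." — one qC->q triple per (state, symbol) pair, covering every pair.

states=5 start=0 accept={0,1} delta: 0a->1 0b->2 1a->0 1b->0 2a->2 2b->3 3a->4 3b->2 4a->2 4b->0

State merging on the prefix tree: take the shortest (then alphabetical) example prefix whose next move is undefined and point that move at state 0, else 1, else 2, ...; a target is out if some Accept/Reject pair would then sit in one state with the same input left (inseparable). If every existing state is out, open a new one.
a: 0a undefined. 0a->0: no, aba/aaaaba meet in 0 with "ba" left. Open state 1: 0a->1.
b: 0b undefined. 0b->0: no, aaa/baaa meet in 1 with "aa" left. 0b->1: no, ab/bb meet in 1 with "b" left. Open state 2: 0b->2.
aa: 1a undefined. 1a->0: ok.
ab: 1b undefined. 1b->0: ok.
ba: 2a undefined. 2a->0: no, ab/ababba meet in 0. 2a->1: no, aba/ababba meet in 1. 2a->2: ok.
bb: 2b undefined. 2b->0: no, aba/babaaa meet in 1. 2b->1: no, aba/aaabbb meet in 1. 2b->2: no, bbabaa/ababba meet in 2. Open state 3: 2b->3.
bba: 3a undefined. 3a->0: no, ab/bbaab meet in 0. 3a->1: no, aba/babaaa meet in 1. 3a->2: no, bbabaa/ababba meet in 2. 3a->3: no, babab/babb meet in 3 with "b" left. Open state 4: 3a->4.
bbb: 3b undefined. 3b->0: no, ab/babb meet in 0. 3b->1: no, aba/babb meet in 1. 3b->2: ok.
bbaa: 4a undefined. 4a->0: no, aba/babaaa meet in 1. 4a->1: no, ab/bbaab meet in 0. 4a->2: ok.
bbab: 4b undefined. 4b->0: ok.
All examples now run through 5 states with every (state, symbol) defined. Accept strings end in {0,1}, Reject strings end in {2,3}; accept={0,1}.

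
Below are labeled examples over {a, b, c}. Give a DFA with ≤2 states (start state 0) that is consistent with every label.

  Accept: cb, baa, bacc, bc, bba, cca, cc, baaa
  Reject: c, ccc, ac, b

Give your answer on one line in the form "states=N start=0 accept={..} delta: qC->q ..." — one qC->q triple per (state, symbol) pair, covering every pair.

State merging on the prefix tree: take the shortest (then alphabetical) example prefix whose next move is undefined and point that move at state 0, else 1, else 2, ...; a target is out if some Accept/Reject pair would then sit in one state with the same input left (inseparable). If every existing state is out, open a new one.
a: 0a undefined. 0a->0: ok.
b: 0b undefined. 0b->0: no, baa/b meet in 0. Open state 1: 0b->1.
c: 0c undefined. 0c->0: no, cb/b meet in 1. 0c->1: ok.
ba: 1a undefined. 1a->0: ok.
bb: 1b undefined. 1b->0: ok.
bc: 1c undefined. 1c->0: ok.
All examples now run through 2 states with every (state, symbol) defined. Accept strings end in {0}, Reject strings end in {1}; accept={0}.

states=2 start=0 accept={0} delta: 0a->0 0b->1 0c->1 1a->0 1b->0 1c->0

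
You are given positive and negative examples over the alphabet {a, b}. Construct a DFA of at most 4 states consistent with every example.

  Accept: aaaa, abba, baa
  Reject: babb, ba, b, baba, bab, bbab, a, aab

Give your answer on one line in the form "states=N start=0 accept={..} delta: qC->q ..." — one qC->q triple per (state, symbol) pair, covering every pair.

State merging on the prefix tree: take the shortest (then alphabetical) example prefix whose next move is undefined and point that move at state 0, else 1, else 2, ...; a target is out if some Accept/Reject pair would then sit in one state with the same input left (inseparable). If every existing state is out, open a new one.
a: 0a undefined. 0a->0: no, aaaa/a meet in 0. Open state 1: 0a->1.
b: 0b undefined. 0b->0: ok.
aa: 1a undefined. 1a->0: no, aaaa/b meet in 0. 1a->1: no, aaaa/ba meet in 1. Open state 2: 1a->2.
ab: 1b undefined. 1b->0: no, abba/ba meet in 1. 1b->1: no, abba/baba meet in 2. 1b->2: no, baa/bab meet in 2. Open state 3: 1b->3.
aaa: 2a undefined. 2a->0: no, aaaa/ba meet in 1. 2a->1: ok.
aab: 2b undefined. 2b->0: ok.
abb: 3b undefined. 3b->0: no, abba/ba meet in 1. 3b->1: ok.
baba: 3a undefined. 3a->0: ok.
All examples now run through 4 states with every (state, symbol) defined. Accept strings end in {2}, Reject strings end in {0,1,3}; accept={2}.

states=4 start=0 accept={2} delta: 0a->1 0b->0 1a->2 1b->3 2a->1 2b->0 3a->0 3b->1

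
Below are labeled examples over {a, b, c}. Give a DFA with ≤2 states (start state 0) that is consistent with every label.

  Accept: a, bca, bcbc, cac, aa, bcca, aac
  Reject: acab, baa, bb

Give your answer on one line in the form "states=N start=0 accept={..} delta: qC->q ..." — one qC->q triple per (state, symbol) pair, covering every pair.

Fold the examples into a partial DFA from state 0: repeatedly fix the first undefined (state, symbol) met by the shortest-then-alphabetical prefix, trying targets in increasing order and rejecting any under which an Accept and a Reject string meet in one state with the same remainder; add a state when all current targets are rejected. Accepting states are where Accept strings end.
a: 0a undefined. 0a->0: ok.
b: 0b undefined. 0b->0: no, a/baa meet in 0. Open state 1: 0b->1.
c: 0c undefined. 0c->0: ok.
ba: 1a undefined. 1a->0: no, a/baa meet in 0. 1a->1: ok.
bb: 1b undefined. 1b->0: no, a/bb meet in 0. 1b->1: ok.
bc: 1c undefined. 1c->0: ok.
All examples now run through 2 states with every (state, symbol) defined. Accept strings end in {0}, Reject strings end in {1}; accept={0}.

states=2 start=0 accept={0} delta: 0a->0 0b->1 0c->0 1a->1 1b->1 1c->0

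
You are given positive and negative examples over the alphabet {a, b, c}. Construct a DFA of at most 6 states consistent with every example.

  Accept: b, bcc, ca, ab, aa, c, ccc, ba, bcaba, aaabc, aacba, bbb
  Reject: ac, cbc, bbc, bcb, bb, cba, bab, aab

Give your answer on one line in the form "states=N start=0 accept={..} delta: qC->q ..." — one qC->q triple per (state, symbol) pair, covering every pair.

Grow the machine one transition at a time. Run the examples from 0; the earliest place one falls off (shortest prefix, ties alphabetical) gets sent to the lowest-numbered state that keeps every Accept/Reject pair distinguishable — a pair clashes when both reach the same state with identical unread suffix — and to a fresh state only if none does.
a: 0a undefined. 0a->0: no, b/aab meet in 0 with "b" left. Open state 1: 0a->1.
b: 0b undefined. 0b->0: no, b/bb meet in 0. 0b->1: no, ab/bb meet in 1 with "b" left. Open state 2: 0b->2.
c: 0c undefined. 0c->0: no, ba/cba meet in 2 with "a" left. 0c->1: ok.
aa: 1a undefined. 1a->0: no, b/aab meet in 2. 1a->1: no, ab/aab meet in 1 with "b" left. 1a->2: ok.
ab: 1b undefined. 1b->0: no, c/cbc meet in 1. 1b->1: no, b/cba meet in 2. 1b->2: no, ba/cba meet in 2 with "a" left. Open state 3: 1b->3.
ac: 1c undefined. 1c->0: ok.
ba: 2a undefined. 2a->0: no, b/bab meet in 2. 2a->1: no, ab/bab meet in 3. 2a->2: no, aaabc/bbc meet in 2 with "bc" left. 2a->3: ok.
bb: 2b undefined. 2b->0: no, c/bbc meet in 1. 2b->1: no, c/bb meet in 1. 2b->2: no, b/bb meet in 2. 2b->3: no, ab/bb meet in 3. Open state 4: 2b->4.
bc: 2c undefined. 2c->0: no, b/bcb meet in 2. 2c->1: no, bcc/ac meet in 0. 2c->2: ok.
bab: 3b undefined. 3b->0: ok.
bbb: 4b undefined. 4b->0: no, bbb/ac meet in 0. 4b->1: ok.
bbc: 4c undefined. 4c->0: ok.
cba: 3a undefined. 3a->0: ok.
cbc: 3c undefined. 3c->0: ok.
aacba: 4a undefined. 4a->0: no, aacba/ac meet in 0. 4a->1: ok.
All examples now run through 5 states with every (state, symbol) defined. Accept strings end in {1,2,3}, Reject strings end in {0,4}; accept={1,2,3}.

states=5 start=0 accept={1,2,3} delta: 0a->1 0b->2 0c->1 1a->2 1b->3 1c->0 2a->3 2b->4 2c->2 3a->0 3b->0 3c->0 4a->1 4b->1 4c->0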